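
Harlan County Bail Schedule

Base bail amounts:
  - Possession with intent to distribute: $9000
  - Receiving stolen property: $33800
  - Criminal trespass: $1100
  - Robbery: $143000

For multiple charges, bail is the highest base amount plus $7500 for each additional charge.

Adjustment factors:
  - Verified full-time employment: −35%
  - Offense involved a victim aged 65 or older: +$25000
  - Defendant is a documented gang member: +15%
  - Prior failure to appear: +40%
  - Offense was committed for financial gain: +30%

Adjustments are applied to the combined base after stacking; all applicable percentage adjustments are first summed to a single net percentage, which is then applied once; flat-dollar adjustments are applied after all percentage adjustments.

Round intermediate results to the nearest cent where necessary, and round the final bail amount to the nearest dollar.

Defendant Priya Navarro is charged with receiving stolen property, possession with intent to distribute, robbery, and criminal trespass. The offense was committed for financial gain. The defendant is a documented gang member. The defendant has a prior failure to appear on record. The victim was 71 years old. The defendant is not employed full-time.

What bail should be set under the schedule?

$331175

Base amounts from the schedule: receiving stolen property $33800; possession with intent to distribute $9000; robbery $143000; criminal trespass $1100.
Stacking rule: highest base plus $7500 per additional charge. Highest is robbery at $143000; 3 additional charges → +$22500. Combined base = $165500.
Net percentage adjustment: +15% +40% +30% = +85%. $165500 × 1.85 = $306175.
Offense involved a victim aged 65 or older (+$25000 flat): $306175 + $25000 = $331175.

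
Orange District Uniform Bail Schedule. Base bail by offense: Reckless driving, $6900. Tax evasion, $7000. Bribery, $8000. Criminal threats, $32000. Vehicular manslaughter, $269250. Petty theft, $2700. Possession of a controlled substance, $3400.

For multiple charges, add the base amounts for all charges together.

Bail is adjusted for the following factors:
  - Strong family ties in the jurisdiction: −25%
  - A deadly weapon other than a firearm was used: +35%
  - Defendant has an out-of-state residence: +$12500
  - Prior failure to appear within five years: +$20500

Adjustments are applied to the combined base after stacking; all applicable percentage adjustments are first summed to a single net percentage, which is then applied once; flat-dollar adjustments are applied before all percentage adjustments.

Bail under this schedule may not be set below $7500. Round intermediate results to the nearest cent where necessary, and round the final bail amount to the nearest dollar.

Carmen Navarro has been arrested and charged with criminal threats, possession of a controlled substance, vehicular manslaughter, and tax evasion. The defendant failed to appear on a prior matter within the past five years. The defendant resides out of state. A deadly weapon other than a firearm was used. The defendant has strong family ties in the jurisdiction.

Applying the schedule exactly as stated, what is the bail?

Base amounts from the schedule: criminal threats $32000; possession of a controlled substance $3400; vehicular manslaughter $269250; tax evasion $7000.
Stacking rule: sum of all bases. $32000 + $3400 + $269250 + $7000 = $311650.
Defendant has an out-of-state residence (+$12500 flat): $311650 + $12500 = $324150.
Prior failure to appear within five years (+$20500 flat): $324150 + $20500 = $344650.
Net percentage adjustment: −25% +35% = +10%. $344650 × 1.1 = $379115.
$379115 is at or above the $7500 minimum.

$379115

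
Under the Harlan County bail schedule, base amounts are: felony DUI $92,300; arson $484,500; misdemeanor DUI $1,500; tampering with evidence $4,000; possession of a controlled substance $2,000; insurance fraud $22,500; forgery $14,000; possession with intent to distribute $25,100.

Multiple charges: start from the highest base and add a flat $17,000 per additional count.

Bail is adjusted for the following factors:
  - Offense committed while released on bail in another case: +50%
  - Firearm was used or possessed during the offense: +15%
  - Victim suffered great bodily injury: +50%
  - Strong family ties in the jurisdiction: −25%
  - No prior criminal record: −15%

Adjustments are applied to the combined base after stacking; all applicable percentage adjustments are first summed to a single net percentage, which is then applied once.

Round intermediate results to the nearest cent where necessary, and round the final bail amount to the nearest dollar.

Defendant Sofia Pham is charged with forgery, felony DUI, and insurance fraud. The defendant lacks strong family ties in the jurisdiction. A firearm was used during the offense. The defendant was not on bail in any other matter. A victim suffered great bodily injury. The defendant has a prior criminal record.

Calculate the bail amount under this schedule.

Base amounts from the schedule: forgery $14,000; felony DUI $92,300; insurance fraud $22,500.
Stacking rule: highest base plus $17,000 per additional charge. Highest is felony DUI at $92,300; 2 additional charges → +$34,000. Combined base = $126,300.
Net percentage adjustment: +15% +50% = +65%. $126,300 × 1.65 = $208,395.

$208,395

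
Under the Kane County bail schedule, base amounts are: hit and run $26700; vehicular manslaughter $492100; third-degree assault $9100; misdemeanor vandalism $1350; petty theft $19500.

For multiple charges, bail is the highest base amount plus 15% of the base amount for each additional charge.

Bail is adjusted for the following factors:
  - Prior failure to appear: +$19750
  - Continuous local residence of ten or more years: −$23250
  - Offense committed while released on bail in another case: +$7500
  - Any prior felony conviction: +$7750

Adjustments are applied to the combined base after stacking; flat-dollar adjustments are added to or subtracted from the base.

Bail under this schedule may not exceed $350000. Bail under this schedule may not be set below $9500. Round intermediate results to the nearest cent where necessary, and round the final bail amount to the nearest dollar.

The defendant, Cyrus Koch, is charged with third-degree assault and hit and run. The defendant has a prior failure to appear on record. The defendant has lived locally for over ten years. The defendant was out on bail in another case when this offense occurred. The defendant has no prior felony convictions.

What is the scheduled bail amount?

Base amounts from the schedule: third-degree assault $9100; hit and run $26700.
Stacking rule: highest base plus 15% of each additional charge. Highest is hit and run at $26700. Additional: $9100 × 15% = $1365. Combined base = $26700 + $1365 = $28065.
Prior failure to appear (+$19750 flat): $28065 + $19750 = $47815.
Continuous local residence of ten or more years (−$23250 flat): $47815 − $23250 = $24565.
Offense committed while released on bail in another case (+$7500 flat): $24565 + $7500 = $32065.
$32065 is within the $350000 maximum.
$32065 is at or above the $9500 minimum.

$32065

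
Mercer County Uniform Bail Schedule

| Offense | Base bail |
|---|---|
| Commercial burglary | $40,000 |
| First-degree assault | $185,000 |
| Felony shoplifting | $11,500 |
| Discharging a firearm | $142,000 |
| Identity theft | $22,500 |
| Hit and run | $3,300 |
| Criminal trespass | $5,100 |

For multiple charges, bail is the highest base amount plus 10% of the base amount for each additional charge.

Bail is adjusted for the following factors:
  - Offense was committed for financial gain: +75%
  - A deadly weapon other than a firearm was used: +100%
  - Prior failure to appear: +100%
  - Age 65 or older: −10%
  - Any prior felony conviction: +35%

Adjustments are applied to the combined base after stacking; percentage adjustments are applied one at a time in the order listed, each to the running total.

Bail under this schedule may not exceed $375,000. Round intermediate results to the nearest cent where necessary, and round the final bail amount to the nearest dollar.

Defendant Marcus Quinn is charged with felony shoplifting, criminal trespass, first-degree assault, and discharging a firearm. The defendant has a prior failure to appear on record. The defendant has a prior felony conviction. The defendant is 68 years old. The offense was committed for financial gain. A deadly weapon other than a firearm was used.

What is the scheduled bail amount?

Base amounts from the schedule: felony shoplifting $11,500; criminal trespass $5,100; first-degree assault $185,000; discharging a firearm $142,000.
Stacking rule: highest base plus 10% of each additional charge. Highest is first-degree assault at $185,000. Additional: $11,500 × 10% = $1,150; $5,100 × 10% = $510; $142,000 × 10% = $14,200. Combined base = $185,000 + $15,860 = $200,860.
Offense was committed for financial gain (+75%): $200,860 × 1.75 = $351,505.
A deadly weapon other than a firearm was used (+100%): $351,505 × 2 = $703,010.
Prior failure to appear (+100%): $703,010 × 2 = $1,406,020.
Age 65 or older (−10%): $1,406,020 × 0.9 = $1,265,418.
Any prior felony conviction (+35%): $1,265,418 × 1.35 = $1,708,314.30.
Result $1,708,314.30 exceeds the maximum of $375,000; bail is capped at $375,000.

$375,000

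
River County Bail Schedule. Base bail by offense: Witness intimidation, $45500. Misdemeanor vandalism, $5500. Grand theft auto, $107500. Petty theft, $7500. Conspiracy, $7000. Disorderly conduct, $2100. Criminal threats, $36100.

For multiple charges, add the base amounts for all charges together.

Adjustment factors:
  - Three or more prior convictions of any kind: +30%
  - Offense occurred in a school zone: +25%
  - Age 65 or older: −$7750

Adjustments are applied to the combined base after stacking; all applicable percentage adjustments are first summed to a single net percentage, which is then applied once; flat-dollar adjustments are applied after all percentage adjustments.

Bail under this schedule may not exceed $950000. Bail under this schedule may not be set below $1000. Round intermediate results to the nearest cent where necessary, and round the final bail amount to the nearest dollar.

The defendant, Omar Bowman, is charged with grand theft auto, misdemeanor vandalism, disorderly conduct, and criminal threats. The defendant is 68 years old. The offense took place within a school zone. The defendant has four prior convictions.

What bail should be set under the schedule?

Base amounts from the schedule: grand theft auto $107500; misdemeanor vandalism $5500; disorderly conduct $2100; criminal threats $36100.
Stacking rule: sum of all bases. $107500 + $5500 + $2100 + $36100 = $151200.
Net percentage adjustment: +30% +25% = +55%. $151200 × 1.55 = $234360.
Age 65 or older (−$7750 flat): $234360 − $7750 = $226610.
$226610 is within the $950000 maximum.
$226610 is at or above the $1000 minimum.

$226610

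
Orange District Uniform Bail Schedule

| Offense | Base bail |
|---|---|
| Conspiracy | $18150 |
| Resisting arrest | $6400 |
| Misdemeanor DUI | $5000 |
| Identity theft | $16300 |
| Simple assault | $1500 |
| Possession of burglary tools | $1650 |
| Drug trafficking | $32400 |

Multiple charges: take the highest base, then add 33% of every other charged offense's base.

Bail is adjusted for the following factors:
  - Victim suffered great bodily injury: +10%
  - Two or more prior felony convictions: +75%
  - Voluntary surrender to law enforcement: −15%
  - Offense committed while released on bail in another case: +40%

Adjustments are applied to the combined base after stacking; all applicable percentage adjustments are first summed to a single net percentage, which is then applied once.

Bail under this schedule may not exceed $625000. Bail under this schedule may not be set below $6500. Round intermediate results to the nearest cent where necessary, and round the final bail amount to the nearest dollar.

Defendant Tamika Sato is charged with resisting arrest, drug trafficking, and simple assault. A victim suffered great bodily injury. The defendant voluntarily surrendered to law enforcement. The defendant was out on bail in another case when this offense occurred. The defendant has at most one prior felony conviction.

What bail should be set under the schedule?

$47259

Base amounts from the schedule: resisting arrest $6400; drug trafficking $32400; simple assault $1500.
Stacking rule: highest base plus 33% of each additional charge. Highest is drug trafficking at $32400. Additional: $6400 × 33% = $2112; $1500 × 33% = $495. Combined base = $32400 + $2607 = $35007.
Net percentage adjustment: +10% −15% +40% = +35%. $35007 × 1.35 = $47259.45.
$47259.45 is within the $625000 maximum.
$47259.45 is at or above the $6500 minimum.
Rounded to the nearest dollar: $47259.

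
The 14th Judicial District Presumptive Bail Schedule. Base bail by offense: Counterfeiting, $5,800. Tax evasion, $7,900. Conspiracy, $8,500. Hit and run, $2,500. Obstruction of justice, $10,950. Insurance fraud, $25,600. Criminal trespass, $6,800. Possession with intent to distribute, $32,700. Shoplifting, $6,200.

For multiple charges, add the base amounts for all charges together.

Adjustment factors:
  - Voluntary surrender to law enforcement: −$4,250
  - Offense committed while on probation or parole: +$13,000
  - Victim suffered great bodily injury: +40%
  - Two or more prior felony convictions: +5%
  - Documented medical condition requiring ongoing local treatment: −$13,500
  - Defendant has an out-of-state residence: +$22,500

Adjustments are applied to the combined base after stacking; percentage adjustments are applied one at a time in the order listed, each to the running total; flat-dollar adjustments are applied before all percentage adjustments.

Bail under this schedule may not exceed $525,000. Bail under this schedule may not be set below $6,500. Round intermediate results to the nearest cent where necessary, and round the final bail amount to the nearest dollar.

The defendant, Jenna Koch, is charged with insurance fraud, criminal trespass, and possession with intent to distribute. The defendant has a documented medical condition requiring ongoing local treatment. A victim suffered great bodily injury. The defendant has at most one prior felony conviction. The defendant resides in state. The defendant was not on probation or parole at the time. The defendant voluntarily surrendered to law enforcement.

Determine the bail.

Base amounts from the schedule: insurance fraud $25,600; criminal trespass $6,800; possession with intent to distribute $32,700.
Stacking rule: sum of all bases. $25,600 + $6,800 + $32,700 = $65,100.
Voluntary surrender to law enforcement (−$4,250 flat): $65,100 − $4,250 = $60,850.
Documented medical condition requiring ongoing local treatment (−$13,500 flat): $60,850 − $13,500 = $47,350.
Victim suffered great bodily injury (+40%): $47,350 × 1.4 = $66,290.
$66,290 is within the $525,000 maximum.
$66,290 is at or above the $6,500 minimum.

$66,290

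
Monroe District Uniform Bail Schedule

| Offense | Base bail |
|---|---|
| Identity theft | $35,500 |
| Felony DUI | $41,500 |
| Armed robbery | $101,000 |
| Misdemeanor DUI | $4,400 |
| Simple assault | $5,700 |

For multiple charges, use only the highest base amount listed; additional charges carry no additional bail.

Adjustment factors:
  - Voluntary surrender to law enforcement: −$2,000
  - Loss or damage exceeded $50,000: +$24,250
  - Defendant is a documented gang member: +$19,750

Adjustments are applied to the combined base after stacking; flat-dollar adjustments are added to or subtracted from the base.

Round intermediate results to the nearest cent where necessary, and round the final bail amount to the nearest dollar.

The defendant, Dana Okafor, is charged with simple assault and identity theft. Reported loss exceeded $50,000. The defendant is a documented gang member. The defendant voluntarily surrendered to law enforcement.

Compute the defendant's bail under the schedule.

Base amounts from the schedule: simple assault $5,700; identity theft $35,500.
Stacking rule: use the highest base only. Highest is identity theft at $35,500. Combined base = $35,500.
Voluntary surrender to law enforcement (−$2,000 flat): $35,500 − $2,000 = $33,500.
Loss or damage exceeded $50,000 (+$24,250 flat): $33,500 + $24,250 = $57,750.
Defendant is a documented gang member (+$19,750 flat): $57,750 + $19,750 = $77,500.

$77,500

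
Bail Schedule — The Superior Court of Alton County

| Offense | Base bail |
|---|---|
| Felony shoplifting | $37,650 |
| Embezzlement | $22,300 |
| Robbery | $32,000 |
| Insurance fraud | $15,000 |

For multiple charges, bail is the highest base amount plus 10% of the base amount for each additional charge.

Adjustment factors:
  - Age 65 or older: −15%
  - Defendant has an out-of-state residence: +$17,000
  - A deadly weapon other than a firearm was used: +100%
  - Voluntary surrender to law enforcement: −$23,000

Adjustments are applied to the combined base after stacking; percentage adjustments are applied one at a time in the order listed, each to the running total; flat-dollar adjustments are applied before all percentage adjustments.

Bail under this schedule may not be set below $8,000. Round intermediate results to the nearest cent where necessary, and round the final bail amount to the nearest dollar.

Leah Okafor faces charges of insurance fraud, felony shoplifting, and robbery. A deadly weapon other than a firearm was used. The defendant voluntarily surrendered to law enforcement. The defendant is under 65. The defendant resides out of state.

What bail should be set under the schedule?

$72,700

Base amounts from the schedule: insurance fraud $15,000; felony shoplifting $37,650; robbery $32,000.
Stacking rule: highest base plus 10% of each additional charge. Highest is felony shoplifting at $37,650. Additional: $15,000 × 10% = $1,500; $32,000 × 10% = $3,200. Combined base = $37,650 + $4,700 = $42,350.
Defendant has an out-of-state residence (+$17,000 flat): $42,350 + $17,000 = $59,350.
Voluntary surrender to law enforcement (−$23,000 flat): $59,350 − $23,000 = $36,350.
A deadly weapon other than a firearm was used (+100%): $36,350 × 2 = $72,700.
$72,700 is at or above the $8,000 minimum.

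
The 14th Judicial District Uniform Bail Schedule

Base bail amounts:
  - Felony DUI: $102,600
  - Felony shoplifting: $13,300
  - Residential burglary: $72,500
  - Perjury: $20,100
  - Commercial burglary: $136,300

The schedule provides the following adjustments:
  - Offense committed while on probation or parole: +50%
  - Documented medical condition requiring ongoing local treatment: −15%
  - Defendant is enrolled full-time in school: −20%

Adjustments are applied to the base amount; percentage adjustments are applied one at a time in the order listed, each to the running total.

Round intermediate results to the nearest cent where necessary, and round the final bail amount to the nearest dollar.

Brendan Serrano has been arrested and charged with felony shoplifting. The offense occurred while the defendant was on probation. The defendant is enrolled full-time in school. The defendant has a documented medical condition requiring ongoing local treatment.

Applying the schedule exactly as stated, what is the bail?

Base amounts from the schedule: felony shoplifting $13,300.
Single charge. Combined base = $13,300.
Offense committed while on probation or parole (+50%): $13,300 × 1.5 = $19,950.
Documented medical condition requiring ongoing local treatment (−15%): $19,950 × 0.85 = $16,957.50.
Defendant is enrolled full-time in school (−20%): $16,957.50 × 0.8 = $13,566.

$13,566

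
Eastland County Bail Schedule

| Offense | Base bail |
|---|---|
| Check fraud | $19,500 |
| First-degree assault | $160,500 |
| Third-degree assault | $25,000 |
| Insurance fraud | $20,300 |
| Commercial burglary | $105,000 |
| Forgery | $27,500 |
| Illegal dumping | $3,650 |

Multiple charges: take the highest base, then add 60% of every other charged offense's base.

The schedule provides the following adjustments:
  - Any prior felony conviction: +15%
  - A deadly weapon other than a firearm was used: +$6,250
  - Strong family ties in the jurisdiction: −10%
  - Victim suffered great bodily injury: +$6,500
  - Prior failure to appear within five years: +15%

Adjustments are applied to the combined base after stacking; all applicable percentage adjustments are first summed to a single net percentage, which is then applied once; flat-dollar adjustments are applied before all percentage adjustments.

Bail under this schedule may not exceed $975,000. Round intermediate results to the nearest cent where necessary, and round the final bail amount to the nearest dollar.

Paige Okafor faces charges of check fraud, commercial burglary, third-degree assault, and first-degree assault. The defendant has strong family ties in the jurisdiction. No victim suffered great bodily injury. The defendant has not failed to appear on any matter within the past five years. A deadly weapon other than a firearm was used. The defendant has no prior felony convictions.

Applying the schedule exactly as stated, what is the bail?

Base amounts from the schedule: check fraud $19,500; commercial burglary $105,000; third-degree assault $25,000; first-degree assault $160,500.
Stacking rule: highest base plus 60% of each additional charge. Highest is first-degree assault at $160,500. Additional: $19,500 × 60% = $11,700; $105,000 × 60% = $63,000; $25,000 × 60% = $15,000. Combined base = $160,500 + $89,700 = $250,200.
A deadly weapon other than a firearm was used (+$6,250 flat): $250,200 + $6,250 = $256,450.
Strong family ties in the jurisdiction (−10%): $256,450 × 0.9 = $230,805.
$230,805 is within the $975,000 maximum.

$230,805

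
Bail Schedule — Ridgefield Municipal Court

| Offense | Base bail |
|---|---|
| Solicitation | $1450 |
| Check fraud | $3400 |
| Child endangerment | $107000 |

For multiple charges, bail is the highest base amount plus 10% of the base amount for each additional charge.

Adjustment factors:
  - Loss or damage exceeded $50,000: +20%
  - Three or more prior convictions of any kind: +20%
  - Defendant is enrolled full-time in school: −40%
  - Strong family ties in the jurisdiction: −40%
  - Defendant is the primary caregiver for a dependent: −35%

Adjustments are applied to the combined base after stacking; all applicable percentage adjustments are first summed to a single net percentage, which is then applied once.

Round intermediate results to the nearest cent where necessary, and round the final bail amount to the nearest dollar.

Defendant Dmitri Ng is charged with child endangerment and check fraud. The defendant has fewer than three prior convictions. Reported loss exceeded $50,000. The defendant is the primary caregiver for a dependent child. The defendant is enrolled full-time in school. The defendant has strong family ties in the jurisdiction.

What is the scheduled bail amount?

$5367

Base amounts from the schedule: child endangerment $107000; check fraud $3400.
Stacking rule: highest base plus 10% of each additional charge. Highest is child endangerment at $107000. Additional: $3400 × 10% = $340. Combined base = $107000 + $340 = $107340.
Net percentage adjustment: +20% −40% −40% −35% = −95%. $107340 × 0.05 = $5367.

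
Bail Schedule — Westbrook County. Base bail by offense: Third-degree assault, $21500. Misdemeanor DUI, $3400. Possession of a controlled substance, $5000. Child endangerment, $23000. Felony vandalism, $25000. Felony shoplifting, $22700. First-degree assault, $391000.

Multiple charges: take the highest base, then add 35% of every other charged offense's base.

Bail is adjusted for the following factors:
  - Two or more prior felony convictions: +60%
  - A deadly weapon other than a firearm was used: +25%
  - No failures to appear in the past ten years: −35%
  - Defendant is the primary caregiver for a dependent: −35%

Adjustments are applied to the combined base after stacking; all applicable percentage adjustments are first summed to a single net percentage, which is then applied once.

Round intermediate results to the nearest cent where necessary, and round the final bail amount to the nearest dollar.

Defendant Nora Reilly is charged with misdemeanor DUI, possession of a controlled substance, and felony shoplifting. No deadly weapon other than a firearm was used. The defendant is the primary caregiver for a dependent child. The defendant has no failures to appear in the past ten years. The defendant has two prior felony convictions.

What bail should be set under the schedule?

Base amounts from the schedule: misdemeanor DUI $3400; possession of a controlled substance $5000; felony shoplifting $22700.
Stacking rule: highest base plus 35% of each additional charge. Highest is felony shoplifting at $22700. Additional: $3400 × 35% = $1190; $5000 × 35% = $1750. Combined base = $22700 + $2940 = $25640.
Net percentage adjustment: +60% −35% −35% = −10%. $25640 × 0.9 = $23076.

$23076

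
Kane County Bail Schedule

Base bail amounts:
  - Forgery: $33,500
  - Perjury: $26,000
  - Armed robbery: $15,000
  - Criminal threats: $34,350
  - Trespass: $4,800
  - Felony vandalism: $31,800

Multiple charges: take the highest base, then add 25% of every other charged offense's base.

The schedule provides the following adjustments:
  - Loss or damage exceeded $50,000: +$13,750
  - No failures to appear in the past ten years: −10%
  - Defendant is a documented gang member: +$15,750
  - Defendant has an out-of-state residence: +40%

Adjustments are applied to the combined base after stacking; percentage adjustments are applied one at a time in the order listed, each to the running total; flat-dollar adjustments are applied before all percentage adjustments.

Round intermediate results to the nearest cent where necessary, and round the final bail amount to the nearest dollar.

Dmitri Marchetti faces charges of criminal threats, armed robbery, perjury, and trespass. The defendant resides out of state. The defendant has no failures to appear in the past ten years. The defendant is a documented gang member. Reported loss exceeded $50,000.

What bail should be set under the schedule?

$94,878

Base amounts from the schedule: criminal threats $34,350; armed robbery $15,000; perjury $26,000; trespass $4,800.
Stacking rule: highest base plus 25% of each additional charge. Highest is criminal threats at $34,350. Additional: $15,000 × 25% = $3,750; $26,000 × 25% = $6,500; $4,800 × 25% = $1,200. Combined base = $34,350 + $11,450 = $45,800.
Loss or damage exceeded $50,000 (+$13,750 flat): $45,800 + $13,750 = $59,550.
Defendant is a documented gang member (+$15,750 flat): $59,550 + $15,750 = $75,300.
No failures to appear in the past ten years (−10%): $75,300 × 0.9 = $67,770.
Defendant has an out-of-state residence (+40%): $67,770 × 1.4 = $94,878.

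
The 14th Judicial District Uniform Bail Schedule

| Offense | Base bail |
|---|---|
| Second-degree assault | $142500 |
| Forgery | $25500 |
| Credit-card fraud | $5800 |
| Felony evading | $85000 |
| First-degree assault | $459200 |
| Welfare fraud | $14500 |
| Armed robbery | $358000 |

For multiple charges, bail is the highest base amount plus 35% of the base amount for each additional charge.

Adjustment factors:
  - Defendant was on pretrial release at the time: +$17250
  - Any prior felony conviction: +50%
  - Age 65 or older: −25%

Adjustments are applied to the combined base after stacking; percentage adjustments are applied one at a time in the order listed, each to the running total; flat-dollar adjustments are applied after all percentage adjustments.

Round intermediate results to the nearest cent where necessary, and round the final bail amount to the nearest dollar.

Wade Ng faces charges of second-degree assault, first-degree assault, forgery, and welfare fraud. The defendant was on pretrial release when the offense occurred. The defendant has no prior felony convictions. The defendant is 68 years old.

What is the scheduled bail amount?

Base amounts from the schedule: second-degree assault $142500; first-degree assault $459200; forgery $25500; welfare fraud $14500.
Stacking rule: highest base plus 35% of each additional charge. Highest is first-degree assault at $459200. Additional: $142500 × 35% = $49875; $25500 × 35% = $8925; $14500 × 35% = $5075. Combined base = $459200 + $63875 = $523075.
Age 65 or older (−25%): $523075 × 0.75 = $392306.25.
Defendant was on pretrial release at the time (+$17250 flat): $392306.25 + $17250 = $409556.25.
Rounded to the nearest dollar: $409556.

$409556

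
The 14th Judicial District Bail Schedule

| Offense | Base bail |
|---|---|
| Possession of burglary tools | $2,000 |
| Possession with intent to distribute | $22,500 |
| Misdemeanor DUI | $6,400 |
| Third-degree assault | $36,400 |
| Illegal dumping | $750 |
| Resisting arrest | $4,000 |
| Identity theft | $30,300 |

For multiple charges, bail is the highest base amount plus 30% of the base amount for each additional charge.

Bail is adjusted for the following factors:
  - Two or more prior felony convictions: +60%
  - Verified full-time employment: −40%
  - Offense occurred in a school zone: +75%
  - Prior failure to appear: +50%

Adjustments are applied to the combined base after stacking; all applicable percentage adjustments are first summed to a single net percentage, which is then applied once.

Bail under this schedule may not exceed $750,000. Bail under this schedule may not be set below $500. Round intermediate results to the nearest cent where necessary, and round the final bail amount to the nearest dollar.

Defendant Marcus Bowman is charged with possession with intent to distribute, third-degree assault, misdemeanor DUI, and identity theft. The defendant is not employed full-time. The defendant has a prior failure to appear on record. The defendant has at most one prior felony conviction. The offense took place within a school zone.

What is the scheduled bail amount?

Base amounts from the schedule: possession with intent to distribute $22,500; third-degree assault $36,400; misdemeanor DUI $6,400; identity theft $30,300.
Stacking rule: highest base plus 30% of each additional charge. Highest is third-degree assault at $36,400. Additional: $22,500 × 30% = $6,750; $6,400 × 30% = $1,920; $30,300 × 30% = $9,090. Combined base = $36,400 + $17,760 = $54,160.
Net percentage adjustment: +75% +50% = +125%. $54,160 × 2.25 = $121,860.
$121,860 is within the $750,000 maximum.
$121,860 is at or above the $500 minimum.

$121,860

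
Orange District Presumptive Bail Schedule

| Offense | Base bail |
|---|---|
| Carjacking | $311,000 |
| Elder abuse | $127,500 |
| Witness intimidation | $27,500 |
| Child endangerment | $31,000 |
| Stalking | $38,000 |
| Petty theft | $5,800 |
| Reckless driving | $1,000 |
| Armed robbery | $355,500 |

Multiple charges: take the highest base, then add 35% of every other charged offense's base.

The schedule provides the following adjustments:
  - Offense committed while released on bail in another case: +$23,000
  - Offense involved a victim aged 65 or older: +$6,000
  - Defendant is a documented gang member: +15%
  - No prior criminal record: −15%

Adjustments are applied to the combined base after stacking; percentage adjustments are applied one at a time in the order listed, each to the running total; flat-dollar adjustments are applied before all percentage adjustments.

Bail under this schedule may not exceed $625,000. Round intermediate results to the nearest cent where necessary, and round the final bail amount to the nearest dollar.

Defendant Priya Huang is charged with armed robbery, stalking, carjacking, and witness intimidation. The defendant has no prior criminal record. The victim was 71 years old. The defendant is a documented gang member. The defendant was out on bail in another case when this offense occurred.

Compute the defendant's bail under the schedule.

$504,659

Base amounts from the schedule: armed robbery $355,500; stalking $38,000; carjacking $311,000; witness intimidation $27,500.
Stacking rule: highest base plus 35% of each additional charge. Highest is armed robbery at $355,500. Additional: $38,000 × 35% = $13,300; $311,000 × 35% = $108,850; $27,500 × 35% = $9,625. Combined base = $355,500 + $131,775 = $487,275.
Offense committed while released on bail in another case (+$23,000 flat): $487,275 + $23,000 = $510,275.
Offense involved a victim aged 65 or older (+$6,000 flat): $510,275 + $6,000 = $516,275.
Defendant is a documented gang member (+15%): $516,275 × 1.15 = $593,716.25.
No prior criminal record (−15%): $593,716.25 × 0.85 = $504,658.81.
$504,658.81 is within the $625,000 maximum.
Rounded to the nearest dollar: $504,659.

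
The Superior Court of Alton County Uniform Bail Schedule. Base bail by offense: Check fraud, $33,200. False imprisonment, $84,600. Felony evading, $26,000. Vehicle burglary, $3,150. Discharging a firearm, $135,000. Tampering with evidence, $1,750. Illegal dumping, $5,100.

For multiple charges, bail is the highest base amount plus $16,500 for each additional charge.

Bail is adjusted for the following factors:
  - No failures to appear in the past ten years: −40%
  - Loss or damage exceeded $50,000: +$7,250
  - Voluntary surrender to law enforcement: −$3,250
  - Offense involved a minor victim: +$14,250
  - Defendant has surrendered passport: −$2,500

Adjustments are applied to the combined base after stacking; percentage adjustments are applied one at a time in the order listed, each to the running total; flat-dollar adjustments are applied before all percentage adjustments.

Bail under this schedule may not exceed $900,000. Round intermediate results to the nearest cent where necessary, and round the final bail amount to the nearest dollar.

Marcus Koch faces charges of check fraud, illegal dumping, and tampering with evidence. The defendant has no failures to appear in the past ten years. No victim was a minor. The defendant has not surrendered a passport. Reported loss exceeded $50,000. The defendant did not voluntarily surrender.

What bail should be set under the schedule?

Base amounts from the schedule: check fraud $33,200; illegal dumping $5,100; tampering with evidence $1,750.
Stacking rule: highest base plus $16,500 per additional charge. Highest is check fraud at $33,200; 2 additional charges → +$33,000. Combined base = $66,200.
Loss or damage exceeded $50,000 (+$7,250 flat): $66,200 + $7,250 = $73,450.
No failures to appear in the past ten years (−40%): $73,450 × 0.6 = $44,070.
$44,070 is within the $900,000 maximum.

$44,070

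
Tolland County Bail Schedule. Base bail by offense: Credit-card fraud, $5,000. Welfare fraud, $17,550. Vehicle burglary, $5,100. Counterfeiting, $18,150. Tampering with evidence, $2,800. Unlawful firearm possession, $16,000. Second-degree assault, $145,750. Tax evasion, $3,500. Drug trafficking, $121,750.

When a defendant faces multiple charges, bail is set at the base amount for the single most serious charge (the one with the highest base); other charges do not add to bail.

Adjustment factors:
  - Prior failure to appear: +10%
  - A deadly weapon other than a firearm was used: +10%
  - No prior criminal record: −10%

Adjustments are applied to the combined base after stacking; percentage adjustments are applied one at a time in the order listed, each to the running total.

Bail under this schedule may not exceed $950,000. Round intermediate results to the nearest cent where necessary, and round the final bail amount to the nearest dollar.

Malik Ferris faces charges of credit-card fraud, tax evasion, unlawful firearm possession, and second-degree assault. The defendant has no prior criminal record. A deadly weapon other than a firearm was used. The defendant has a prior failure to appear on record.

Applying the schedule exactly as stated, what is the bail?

Base amounts from the schedule: credit-card fraud $5,000; tax evasion $3,500; unlawful firearm possession $16,000; second-degree assault $145,750.
Stacking rule: use the highest base only. Highest is second-degree assault at $145,750. Combined base = $145,750.
Prior failure to appear (+10%): $145,750 × 1.1 = $160,325.
A deadly weapon other than a firearm was used (+10%): $160,325 × 1.1 = $176,357.50.
No prior criminal record (−10%): $176,357.50 × 0.9 = $158,721.75.
$158,721.75 is within the $950,000 maximum.
Rounded to the nearest dollar: $158,722.

$158,722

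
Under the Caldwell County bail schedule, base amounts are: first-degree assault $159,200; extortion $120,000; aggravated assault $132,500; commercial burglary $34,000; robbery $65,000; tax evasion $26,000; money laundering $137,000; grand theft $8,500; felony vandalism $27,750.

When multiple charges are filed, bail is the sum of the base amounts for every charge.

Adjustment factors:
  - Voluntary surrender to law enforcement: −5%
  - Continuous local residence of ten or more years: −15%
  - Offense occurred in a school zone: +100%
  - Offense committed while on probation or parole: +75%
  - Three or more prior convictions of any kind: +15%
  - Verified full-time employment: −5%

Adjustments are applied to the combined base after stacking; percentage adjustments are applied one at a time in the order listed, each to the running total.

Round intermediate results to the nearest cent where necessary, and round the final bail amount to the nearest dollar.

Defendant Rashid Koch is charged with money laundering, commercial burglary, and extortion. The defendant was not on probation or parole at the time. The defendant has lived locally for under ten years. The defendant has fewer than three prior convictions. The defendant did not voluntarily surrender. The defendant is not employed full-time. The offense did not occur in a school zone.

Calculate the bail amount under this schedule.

Base amounts from the schedule: money laundering $137,000; commercial burglary $34,000; extortion $120,000.
Stacking rule: sum of all bases. $137,000 + $34,000 + $120,000 = $291,000.
No adjustment factors apply to this defendant.

$291,000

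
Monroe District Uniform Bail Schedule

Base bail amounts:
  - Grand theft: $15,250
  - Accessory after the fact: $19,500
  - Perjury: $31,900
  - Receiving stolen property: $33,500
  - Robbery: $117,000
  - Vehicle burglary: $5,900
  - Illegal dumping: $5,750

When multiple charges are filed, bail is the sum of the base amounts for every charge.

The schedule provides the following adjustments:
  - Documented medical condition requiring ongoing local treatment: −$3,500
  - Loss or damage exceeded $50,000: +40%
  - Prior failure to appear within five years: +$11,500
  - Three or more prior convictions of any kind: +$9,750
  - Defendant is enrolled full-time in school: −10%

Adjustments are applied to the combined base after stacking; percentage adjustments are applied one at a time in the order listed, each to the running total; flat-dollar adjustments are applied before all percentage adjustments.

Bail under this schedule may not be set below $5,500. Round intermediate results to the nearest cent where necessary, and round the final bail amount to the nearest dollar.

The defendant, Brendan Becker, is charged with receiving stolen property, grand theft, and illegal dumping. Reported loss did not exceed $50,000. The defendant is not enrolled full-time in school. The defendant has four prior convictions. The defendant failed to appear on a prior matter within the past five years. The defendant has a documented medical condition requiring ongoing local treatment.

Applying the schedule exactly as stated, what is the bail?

Base amounts from the schedule: receiving stolen property $33,500; grand theft $15,250; illegal dumping $5,750.
Stacking rule: sum of all bases. $33,500 + $15,250 + $5,750 = $54,500.
Documented medical condition requiring ongoing local treatment (−$3,500 flat): $54,500 − $3,500 = $51,000.
Prior failure to appear within five years (+$11,500 flat): $51,000 + $11,500 = $62,500.
Three or more prior convictions of any kind (+$9,750 flat): $62,500 + $9,750 = $72,250.
$72,250 is at or above the $5,500 minimum.

$72,250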